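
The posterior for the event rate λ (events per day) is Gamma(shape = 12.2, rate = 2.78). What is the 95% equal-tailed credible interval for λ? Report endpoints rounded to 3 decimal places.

Posterior: Gamma(shape 12.2, rate 2.78).
Equal-tailed 95% interval: Gamma(12.2, 2.78) quantiles at 0.025 and 0.975.
Posterior mean ≈ 4.388, SD ≈ 1.256; a Normal approximation gives roughly [1.926, 6.851].
Exact: lower = 2.282; upper = 7.172.

[2.282, 7.172]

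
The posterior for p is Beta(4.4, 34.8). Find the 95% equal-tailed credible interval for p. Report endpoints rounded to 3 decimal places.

[0.035, 0.227]

Posterior: Beta(4.4, 34.8).
Equal-tailed 95% interval: the 0.025 and 0.975 quantiles of Beta(4.4, 34.8).
Posterior mean ≈ 0.112, SD ≈ 0.050; a Normal approximation gives roughly [0.015, 0.210].
Exact: F⁻¹(0.025) = 0.035; F⁻¹(0.975) = 0.227.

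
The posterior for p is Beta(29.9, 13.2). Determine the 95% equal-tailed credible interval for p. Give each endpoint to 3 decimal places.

[0.550, 0.820]

Posterior: Beta(29.9, 13.2).
Equal-tailed 95% interval: the 0.025 and 0.975 quantiles of Beta(29.9, 13.2).
Posterior mean ≈ 0.694, SD ≈ 0.069; a Normal approximation gives roughly [0.558, 0.830].
Exact: F⁻¹(0.025) = 0.550; F⁻¹(0.975) = 0.820.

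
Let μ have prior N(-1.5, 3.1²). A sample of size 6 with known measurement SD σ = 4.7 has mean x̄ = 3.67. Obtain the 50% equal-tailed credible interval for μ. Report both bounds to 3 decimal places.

Posterior precision = 1/3.1² + 6/4.7² = 0.1041 + 0.2716 = 0.3757, so posterior SD = 1.6315.
Posterior mean = (-1.5/3.1² + 6·3.67/4.7²) / 0.3757 = 2.2380.
Interval: 2.2380 ± 0.674 × 1.6315 → [1.138, 3.338].

[1.138, 3.338]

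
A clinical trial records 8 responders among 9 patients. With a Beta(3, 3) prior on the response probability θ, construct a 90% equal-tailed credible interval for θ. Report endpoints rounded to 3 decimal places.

[0.534, 0.896]

Posterior: Beta(3+8, 3+1) = Beta(11, 4).
Equal-tailed 90% interval: the 0.05 and 0.95 quantiles of Beta(11, 4).
Posterior mean ≈ 0.733, SD ≈ 0.111; a Normal approximation gives roughly [0.551, 0.915].
Exact: F⁻¹(0.05) = 0.534; F⁻¹(0.95) = 0.896.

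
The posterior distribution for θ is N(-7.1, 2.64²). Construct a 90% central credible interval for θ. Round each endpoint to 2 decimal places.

[-11.44, -2.76]

The posterior is symmetric, so the 90% equal-tailed interval is θ = -7.1 ± z·2.64 with z = 1.645.
Half-width: 1.645 × 2.64 = 4.34.
-7.1 − 4.34 = -11.44; -7.1 + 4.34 = -2.76.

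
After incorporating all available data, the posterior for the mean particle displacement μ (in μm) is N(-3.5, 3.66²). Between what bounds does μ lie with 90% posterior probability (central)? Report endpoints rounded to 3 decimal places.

[-9.520, 2.520]

The posterior is symmetric, so the 90% equal-tailed interval is μ = -3.5 ± z·3.66 with z = 1.645.
Half-width: 1.645 × 3.66 = 6.020.
-3.5 − 6.020 = -9.520; -3.5 + 6.020 = 2.520.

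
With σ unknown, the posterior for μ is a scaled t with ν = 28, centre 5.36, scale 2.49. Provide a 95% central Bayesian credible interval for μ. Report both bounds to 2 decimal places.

The t_28 distribution is symmetric; the 95% interval is 5.36 ± t·2.49 with t_{0.975,28} = 2.048.
Half-width: 2.048 × 2.49 = 5.10.
5.36 − 5.10 = 0.26; 5.36 + 5.10 = 10.46.

[0.26, 10.46]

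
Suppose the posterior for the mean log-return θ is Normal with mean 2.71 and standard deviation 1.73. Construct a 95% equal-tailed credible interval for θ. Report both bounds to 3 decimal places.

[-0.681, 6.101]

The posterior is symmetric, so the 95% equal-tailed interval is θ = 2.71 ± z·1.73 with z = 1.960.
Half-width: 1.960 × 1.73 = 3.391.
2.71 − 3.391 = -0.681; 2.71 + 3.391 = 6.101.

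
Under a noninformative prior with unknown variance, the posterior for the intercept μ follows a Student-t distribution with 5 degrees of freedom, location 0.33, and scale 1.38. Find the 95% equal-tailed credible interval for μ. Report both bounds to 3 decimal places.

The t_5 distribution is symmetric; the 95% interval is 0.33 ± t·1.38 with t_{0.975,5} = 2.571.
Half-width: 2.571 × 1.38 = 3.547.
0.33 − 3.547 = -3.217; 0.33 + 3.547 = 3.877.

[-3.217, 3.877]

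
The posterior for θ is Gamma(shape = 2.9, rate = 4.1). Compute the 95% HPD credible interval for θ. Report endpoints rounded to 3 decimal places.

The posterior is unimodal and skewed, so the HPD interval has equal density at both endpoints and is the shortest 95% interval.
Solving f(0.066) = f(1.522) with F(1.522) − F(0.066) = 0.95 gives [0.066, 1.522].
For comparison, the equal-tailed interval is [0.140, 1.723]; the HPD is narrower and shifted toward the mode.

[0.066, 1.522]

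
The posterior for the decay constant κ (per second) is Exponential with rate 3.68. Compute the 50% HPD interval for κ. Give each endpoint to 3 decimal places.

[0.000, 0.188]

The exponential density is strictly decreasing on [0, ∞), so the HPD interval is anchored at 0: [0, q] with P(κ ≤ q) = 0.50.
q = −ln(1 − 0.50) / 3.68 = 0.6931 / 3.68 = 0.188.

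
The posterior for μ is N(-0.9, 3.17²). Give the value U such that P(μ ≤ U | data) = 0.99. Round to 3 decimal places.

6.475

Need U with P(μ ≤ U) = 0.99: U = -0.9 + z_{0.01}·3.17.
z = 2.326; U = -0.9 + 2.326 × 3.17 = 6.475.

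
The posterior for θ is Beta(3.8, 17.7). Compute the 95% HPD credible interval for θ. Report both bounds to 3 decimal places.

[0.037, 0.335]

The posterior is unimodal and skewed, so the HPD interval has equal density at both endpoints and is the shortest 95% interval.
Solving f(0.037) = f(0.335) with F(0.335) − F(0.037) = 0.95 gives [0.037, 0.335].
For comparison, the equal-tailed interval is [0.051, 0.359]; the HPD is narrower and shifted toward the mode.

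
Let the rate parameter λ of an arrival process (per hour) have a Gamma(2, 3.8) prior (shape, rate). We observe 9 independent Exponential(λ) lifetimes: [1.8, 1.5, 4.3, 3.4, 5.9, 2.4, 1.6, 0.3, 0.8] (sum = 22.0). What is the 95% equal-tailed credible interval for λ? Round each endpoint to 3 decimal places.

Posterior: Gamma(2+9, 3.8+22.0) = Gamma(11, 25.8) (shape, rate).
Equal-tailed 95% interval: Gamma(11, 25.8) quantiles at 0.025 and 0.975.
Posterior mean ≈ 0.426, SD ≈ 0.129; a Normal approximation gives roughly [0.174, 0.678].
Exact: lower = 0.213; upper = 0.713.

[0.213, 0.713]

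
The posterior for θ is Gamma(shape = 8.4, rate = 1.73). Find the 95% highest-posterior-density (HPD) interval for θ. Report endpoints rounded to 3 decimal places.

The posterior is unimodal and skewed, so the HPD interval has equal density at both endpoints and is the shortest 95% interval.
Solving f(1.867) = f(8.192) with F(8.192) − F(1.867) = 0.95 gives [1.867, 8.192].
For comparison, the equal-tailed interval is [2.148, 8.648]; the HPD is narrower and shifted toward the mode.

[1.867, 8.192]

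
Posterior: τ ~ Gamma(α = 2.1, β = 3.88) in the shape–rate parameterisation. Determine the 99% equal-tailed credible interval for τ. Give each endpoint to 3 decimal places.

Posterior: Gamma(shape 2.1, rate 3.88).
Equal-tailed 99% interval: Gamma(2.1, 3.88) quantiles at 0.005 and 0.995.
Posterior mean ≈ 0.541, SD ≈ 0.373; a Normal approximation gives roughly [-0.421, 1.503].
Exact: lower = 0.031; upper = 1.965.

[0.031, 1.965]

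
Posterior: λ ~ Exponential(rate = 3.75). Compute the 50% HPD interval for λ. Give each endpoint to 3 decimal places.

[0.000, 0.185]

The exponential density is strictly decreasing on [0, ∞), so the HPD interval is anchored at 0: [0, q] with P(λ ≤ q) = 0.50.
q = −ln(1 − 0.50) / 3.75 = 0.6931 / 3.75 = 0.185.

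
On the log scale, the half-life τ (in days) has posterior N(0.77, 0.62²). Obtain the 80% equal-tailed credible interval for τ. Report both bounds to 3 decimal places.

[0.976, 4.781]

On the log scale the 80% interval is 0.77 ± 1.282 × 0.62 = [-0.0246, 1.5646].
Exponentiate: [e^-0.0246, e^1.5646] = [0.976, 4.781].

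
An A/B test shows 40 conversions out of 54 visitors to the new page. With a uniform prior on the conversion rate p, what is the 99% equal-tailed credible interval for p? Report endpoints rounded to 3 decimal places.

Posterior: Beta(1+40, 1+14) = Beta(41, 15).
Equal-tailed 99% interval: the 0.005 and 0.995 quantiles of Beta(41, 15).
Posterior mean ≈ 0.732, SD ≈ 0.059; a Normal approximation gives roughly [0.581, 0.883].
Exact: F⁻¹(0.005) = 0.568; F⁻¹(0.995) = 0.865.

[0.568, 0.865]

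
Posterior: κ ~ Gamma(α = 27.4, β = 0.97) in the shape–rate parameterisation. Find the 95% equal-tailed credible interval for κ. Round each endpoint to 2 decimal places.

Posterior: Gamma(shape 27.4, rate 0.97).
Equal-tailed 95% interval: Gamma(27.4, 0.97) quantiles at 0.025 and 0.975.
Posterior mean ≈ 28.25, SD ≈ 5.40; a Normal approximation gives roughly [17.67, 38.82].
Exact: lower = 18.68; upper = 39.76.

[18.68, 39.76]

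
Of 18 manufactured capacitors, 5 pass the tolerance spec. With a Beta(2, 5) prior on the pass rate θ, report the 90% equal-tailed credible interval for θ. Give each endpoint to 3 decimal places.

Posterior: Beta(2+5, 5+13) = Beta(7, 18).
Equal-tailed 90% interval: the 0.05 and 0.95 quantiles of Beta(7, 18).
Posterior mean ≈ 0.280, SD ≈ 0.088; a Normal approximation gives roughly [0.135, 0.425].
Exact: F⁻¹(0.05) = 0.146; F⁻¹(0.95) = 0.435.

[0.146, 0.435]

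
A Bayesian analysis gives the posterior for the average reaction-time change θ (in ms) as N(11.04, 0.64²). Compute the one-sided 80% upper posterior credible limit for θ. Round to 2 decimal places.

11.58

Need U with P(θ ≤ U) = 0.80: U = 11.04 + z_{0.2}·0.64.
z = 0.842; U = 11.04 + 0.842 × 0.64 = 11.58.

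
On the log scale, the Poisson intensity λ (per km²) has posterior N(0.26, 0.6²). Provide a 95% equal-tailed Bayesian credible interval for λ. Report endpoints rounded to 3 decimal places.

[0.400, 4.204]

On the log scale the 95% interval is 0.26 ± 1.960 × 0.6 = [-0.9160, 1.4360].
Exponentiate: [e^-0.9160, e^1.4360] = [0.400, 4.204].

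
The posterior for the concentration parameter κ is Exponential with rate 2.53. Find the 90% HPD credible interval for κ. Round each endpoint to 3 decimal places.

The exponential density is strictly decreasing on [0, ∞), so the HPD interval is anchored at 0: [0, q] with P(κ ≤ q) = 0.90.
q = −ln(1 − 0.90) / 2.53 = 2.3026 / 2.53 = 0.910.

[0.000, 0.910]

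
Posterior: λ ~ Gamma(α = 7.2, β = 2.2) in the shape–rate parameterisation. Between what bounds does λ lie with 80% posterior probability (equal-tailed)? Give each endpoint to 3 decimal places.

Posterior: Gamma(shape 7.2, rate 2.2).
Equal-tailed 80% interval: Gamma(7.2, 2.2) quantiles at 0.1 and 0.9.
Posterior mean ≈ 3.273, SD ≈ 1.220; a Normal approximation gives roughly [1.710, 4.836].
Exact: lower = 1.839; upper = 4.901.

[1.839, 4.901]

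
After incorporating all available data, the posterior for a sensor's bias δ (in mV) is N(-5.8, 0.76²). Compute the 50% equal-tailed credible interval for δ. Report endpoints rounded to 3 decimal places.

[-6.313, -5.287]

The posterior is symmetric, so the 50% equal-tailed interval is δ = -5.8 ± z·0.76 with z = 0.674.
Half-width: 0.674 × 0.76 = 0.513.
-5.8 − 0.513 = -6.313; -5.8 + 0.513 = -5.287.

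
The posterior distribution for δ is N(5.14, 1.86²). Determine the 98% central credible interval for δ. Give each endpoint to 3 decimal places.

The posterior is symmetric, so the 98% equal-tailed interval is δ = 5.14 ± z·1.86 with z = 2.326.
Half-width: 2.326 × 1.86 = 4.327.
5.14 − 4.327 = 0.813; 5.14 + 4.327 = 9.467.

[0.813, 9.467]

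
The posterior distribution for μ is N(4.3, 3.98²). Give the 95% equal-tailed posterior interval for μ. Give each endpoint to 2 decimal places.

The posterior is symmetric, so the 95% equal-tailed interval is μ = 4.3 ± z·3.98 with z = 1.960.
Half-width: 1.960 × 3.98 = 7.80.
4.3 − 7.80 = -3.50; 4.3 + 7.80 = 12.10.

[-3.50, 12.10]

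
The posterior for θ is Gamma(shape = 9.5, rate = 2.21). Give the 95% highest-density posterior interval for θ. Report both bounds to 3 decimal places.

[1.790, 7.078]

The posterior is unimodal and skewed, so the HPD interval has equal density at both endpoints and is the shortest 95% interval.
Solving f(1.790) = f(7.078) with F(7.078) − F(1.790) = 0.95 gives [1.790, 7.078].
For comparison, the equal-tailed interval is [2.015, 7.433]; the HPD is narrower and shifted toward the mode.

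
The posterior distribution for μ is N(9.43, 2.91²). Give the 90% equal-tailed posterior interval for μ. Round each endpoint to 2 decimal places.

[4.64, 14.22]

The posterior is symmetric, so the 90% equal-tailed interval is μ = 9.43 ± z·2.91 with z = 1.645.
Half-width: 1.645 × 2.91 = 4.79.
9.43 − 4.79 = 4.64; 9.43 + 4.79 = 14.22.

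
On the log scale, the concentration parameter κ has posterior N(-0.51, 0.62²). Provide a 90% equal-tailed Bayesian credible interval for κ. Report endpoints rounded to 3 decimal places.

[0.217, 1.665]

On the log scale the 90% interval is -0.51 ± 1.645 × 0.62 = [-1.5298, 0.5098].
Exponentiate: [e^-1.5298, e^0.5098] = [0.217, 1.665].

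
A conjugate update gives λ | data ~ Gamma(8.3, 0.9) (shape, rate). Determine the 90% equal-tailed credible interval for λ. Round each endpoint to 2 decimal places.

Posterior: Gamma(shape 8.3, rate 0.9).
Equal-tailed 90% interval: Gamma(8.3, 0.9) quantiles at 0.05 and 0.95.
Posterior mean ≈ 9.22, SD ≈ 3.20; a Normal approximation gives roughly [3.96, 14.49].
Exact: lower = 4.66; upper = 15.04.

[4.66, 15.04]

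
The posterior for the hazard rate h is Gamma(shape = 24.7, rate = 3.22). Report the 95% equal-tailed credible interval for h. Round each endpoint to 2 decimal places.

Posterior: Gamma(shape 24.7, rate 3.22).
Equal-tailed 95% interval: Gamma(24.7, 3.22) quantiles at 0.025 and 0.975.
Posterior mean ≈ 7.67, SD ≈ 1.54; a Normal approximation gives roughly [4.65, 10.70].
Exact: lower = 4.95; upper = 10.98.

[4.95, 10.98]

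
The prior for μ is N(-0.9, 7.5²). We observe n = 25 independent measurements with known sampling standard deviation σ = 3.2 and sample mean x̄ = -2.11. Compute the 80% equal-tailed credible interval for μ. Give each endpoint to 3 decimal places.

[-2.918, -1.284]

Posterior precision = 1/7.5² + 25/3.2² = 0.0178 + 2.4414 = 2.4592, so posterior SD = 0.6377.
Posterior mean = (-0.9/7.5² + 25·-2.11/3.2²) / 2.4592 = -2.1013.
Interval: -2.1013 ± 1.282 × 0.6377 → [-2.918, -1.284].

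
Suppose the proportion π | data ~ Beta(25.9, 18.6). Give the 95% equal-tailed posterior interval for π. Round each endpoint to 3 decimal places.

Posterior: Beta(25.9, 18.6).
Equal-tailed 95% interval: the 0.025 and 0.975 quantiles of Beta(25.9, 18.6).
Posterior mean ≈ 0.582, SD ≈ 0.073; a Normal approximation gives roughly [0.439, 0.725].
Exact: F⁻¹(0.025) = 0.436; F⁻¹(0.975) = 0.721.

[0.436, 0.721]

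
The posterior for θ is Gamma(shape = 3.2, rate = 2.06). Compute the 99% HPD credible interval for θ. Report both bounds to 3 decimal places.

The posterior is unimodal and skewed, so the HPD interval has equal density at both endpoints and is the shortest 99% interval.
Solving f(0.085) = f(4.271) with F(4.271) − F(0.085) = 0.99 gives [0.085, 4.271].
For comparison, the equal-tailed interval is [0.193, 4.672]; the HPD is narrower and shifted toward the mode.

[0.085, 4.271]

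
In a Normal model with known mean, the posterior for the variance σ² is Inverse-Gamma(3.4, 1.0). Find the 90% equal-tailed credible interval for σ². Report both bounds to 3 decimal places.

[0.145, 0.972]

Inverse-Gamma(3.4, 1.0) quantiles: F⁻¹(0.05) and F⁻¹(0.95).
Equivalently, 1/σ² ~ Gamma(3.4, rate = 1.0); invert its 0.95 and 0.05 quantiles.
Posterior mean ≈ 0.417, SD ≈ 0.352; a Normal approximation gives roughly [-0.163, 0.996].
Exact: lower = 0.145; upper = 0.972.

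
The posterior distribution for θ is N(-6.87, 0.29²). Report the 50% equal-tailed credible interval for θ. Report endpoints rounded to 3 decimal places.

[-7.066, -6.674]

The posterior is symmetric, so the 50% equal-tailed interval is θ = -6.87 ± z·0.29 with z = 0.674.
Half-width: 0.674 × 0.29 = 0.196.
-6.87 − 0.196 = -7.066; -6.87 + 0.196 = -6.674.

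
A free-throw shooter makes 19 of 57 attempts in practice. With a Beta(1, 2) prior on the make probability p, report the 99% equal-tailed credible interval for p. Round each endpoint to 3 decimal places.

Posterior: Beta(1+19, 2+38) = Beta(20, 40).
Equal-tailed 99% interval: the 0.005 and 0.995 quantiles of Beta(20, 40).
Posterior mean ≈ 0.333, SD ≈ 0.060; a Normal approximation gives roughly [0.178, 0.489].
Exact: F⁻¹(0.005) = 0.190; F⁻¹(0.995) = 0.497.

[0.190, 0.497]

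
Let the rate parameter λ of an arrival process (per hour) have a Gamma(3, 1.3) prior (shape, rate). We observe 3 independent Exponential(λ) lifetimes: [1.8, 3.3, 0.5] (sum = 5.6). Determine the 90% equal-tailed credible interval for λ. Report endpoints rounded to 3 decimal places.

[0.379, 1.524]

Posterior: Gamma(3+3, 1.3+5.6) = Gamma(6, 6.9) (shape, rate).
Equal-tailed 90% interval: Gamma(6, 6.9) quantiles at 0.05 and 0.95.
Posterior mean ≈ 0.870, SD ≈ 0.355; a Normal approximation gives roughly [0.286, 1.453].
Exact: lower = 0.379; upper = 1.524.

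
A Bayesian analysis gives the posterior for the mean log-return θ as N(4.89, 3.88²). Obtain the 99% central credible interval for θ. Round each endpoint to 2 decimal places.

The posterior is symmetric, so the 99% equal-tailed interval is θ = 4.89 ± z·3.88 with z = 2.576.
Half-width: 2.576 × 3.88 = 9.99.
4.89 − 9.99 = -5.10; 4.89 + 9.99 = 14.88.

[-5.10, 14.88]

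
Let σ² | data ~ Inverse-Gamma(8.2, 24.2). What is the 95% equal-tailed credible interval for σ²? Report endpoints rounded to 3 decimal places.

Inverse-Gamma(8.2, 24.2) quantiles: F⁻¹(0.025) and F⁻¹(0.975).
Equivalently, 1/σ² ~ Gamma(8.2, rate = 24.2); invert its 0.975 and 0.025 quantiles.
Posterior mean ≈ 3.361, SD ≈ 1.350; a Normal approximation gives roughly [0.715, 6.007].
Exact: lower = 1.647; upper = 6.751.

[1.647, 6.751]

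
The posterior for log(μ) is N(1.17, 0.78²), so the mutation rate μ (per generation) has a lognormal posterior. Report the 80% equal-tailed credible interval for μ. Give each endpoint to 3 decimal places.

[1.186, 8.755]

On the log scale the 80% interval is 1.17 ± 1.282 × 0.78 = [0.1704, 2.1696].
Exponentiate: [e^0.1704, e^2.1696] = [1.186, 8.755].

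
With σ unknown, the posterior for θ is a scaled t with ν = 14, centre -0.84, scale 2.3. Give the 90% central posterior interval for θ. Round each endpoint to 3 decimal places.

[-4.891, 3.211]

The t_14 distribution is symmetric; the 90% interval is -0.84 ± t·2.3 with t_{0.95,14} = 1.761.
Half-width: 1.761 × 2.3 = 4.051.
-0.84 − 4.051 = -4.891; -0.84 + 4.051 = 3.211.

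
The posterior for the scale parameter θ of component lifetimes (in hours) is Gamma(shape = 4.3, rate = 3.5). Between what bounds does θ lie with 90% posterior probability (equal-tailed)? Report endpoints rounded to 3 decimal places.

Posterior: Gamma(shape 4.3, rate 3.5).
Equal-tailed 90% interval: Gamma(4.3, 3.5) quantiles at 0.05 and 0.95.
Posterior mean ≈ 1.229, SD ≈ 0.592; a Normal approximation gives roughly [0.254, 2.203].
Exact: lower = 0.441; upper = 2.337.

[0.441, 2.337]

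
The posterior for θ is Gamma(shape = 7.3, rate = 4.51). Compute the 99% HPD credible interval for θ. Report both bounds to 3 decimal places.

The posterior is unimodal and skewed, so the HPD interval has equal density at both endpoints and is the shortest 99% interval.
Solving f(0.398) = f(3.390) with F(3.390) − F(0.398) = 0.99 gives [0.398, 3.390].
For comparison, the equal-tailed interval is [0.487, 3.571]; the HPD is narrower and shifted toward the mode.

[0.398, 3.390]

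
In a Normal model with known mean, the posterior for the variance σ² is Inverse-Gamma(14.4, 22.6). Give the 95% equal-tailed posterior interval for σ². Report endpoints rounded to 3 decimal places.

Inverse-Gamma(14.4, 22.6) quantiles: F⁻¹(0.025) and F⁻¹(0.975).
Equivalently, 1/σ² ~ Gamma(14.4, rate = 22.6); invert its 0.975 and 0.025 quantiles.
Posterior mean ≈ 1.687, SD ≈ 0.479; a Normal approximation gives roughly [0.748, 2.625].
Exact: lower = 0.994; upper = 2.843.

[0.994, 2.843]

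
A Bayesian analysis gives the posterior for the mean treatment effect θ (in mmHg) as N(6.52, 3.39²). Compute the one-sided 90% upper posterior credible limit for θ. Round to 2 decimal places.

Need U with P(θ ≤ U) = 0.90: U = 6.52 + z_{0.1}·3.39.
z = 1.282; U = 6.52 + 1.282 × 3.39 = 10.86.

10.86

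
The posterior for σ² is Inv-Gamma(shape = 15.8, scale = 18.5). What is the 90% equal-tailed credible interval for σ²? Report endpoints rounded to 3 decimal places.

Inverse-Gamma(15.8, 18.5) quantiles: F⁻¹(0.05) and F⁻¹(0.95).
Equivalently, 1/σ² ~ Gamma(15.8, rate = 18.5); invert its 0.95 and 0.05 quantiles.
Posterior mean ≈ 1.250, SD ≈ 0.336; a Normal approximation gives roughly [0.697, 1.803].
Exact: lower = 0.809; upper = 1.873.

[0.809, 1.873]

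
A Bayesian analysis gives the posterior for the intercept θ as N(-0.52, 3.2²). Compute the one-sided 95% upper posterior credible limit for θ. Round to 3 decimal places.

4.744

Need U with P(θ ≤ U) = 0.95: U = -0.52 + z_{0.05}·3.2.
z = 1.645; U = -0.52 + 1.645 × 3.2 = 4.744.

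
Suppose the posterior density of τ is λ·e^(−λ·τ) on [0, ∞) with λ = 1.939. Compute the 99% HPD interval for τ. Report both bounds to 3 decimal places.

[0.000, 2.375]

The exponential density is strictly decreasing on [0, ∞), so the HPD interval is anchored at 0: [0, q] with P(τ ≤ q) = 0.99.
q = −ln(1 − 0.99) / 1.939 = 4.6052 / 1.939 = 2.375.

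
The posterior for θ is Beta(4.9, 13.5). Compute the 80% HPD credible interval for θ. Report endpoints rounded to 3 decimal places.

[0.126, 0.381]

The posterior is unimodal and skewed, so the HPD interval has equal density at both endpoints and is the shortest 80% interval.
Solving f(0.126) = f(0.381) with F(0.381) − F(0.126) = 0.80 gives [0.126, 0.381].
For comparison, the equal-tailed interval is [0.143, 0.402]; the HPD is narrower and shifted toward the mode.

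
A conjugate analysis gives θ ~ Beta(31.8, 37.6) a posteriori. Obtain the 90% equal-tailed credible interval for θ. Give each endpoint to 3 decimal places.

Posterior: Beta(31.8, 37.6).
Equal-tailed 90% interval: the 0.05 and 0.95 quantiles of Beta(31.8, 37.6).
Posterior mean ≈ 0.458, SD ≈ 0.059; a Normal approximation gives roughly [0.361, 0.556].
Exact: F⁻¹(0.05) = 0.361; F⁻¹(0.95) = 0.557.

[0.361, 0.557]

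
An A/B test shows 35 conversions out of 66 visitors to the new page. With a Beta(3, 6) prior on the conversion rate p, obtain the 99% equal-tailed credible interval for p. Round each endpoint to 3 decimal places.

[0.360, 0.652]

Posterior: Beta(3+35, 6+31) = Beta(38, 37).
Equal-tailed 99% interval: the 0.005 and 0.995 quantiles of Beta(38, 37).
Posterior mean ≈ 0.507, SD ≈ 0.057; a Normal approximation gives roughly [0.359, 0.654].
Exact: F⁻¹(0.005) = 0.360; F⁻¹(0.995) = 0.652.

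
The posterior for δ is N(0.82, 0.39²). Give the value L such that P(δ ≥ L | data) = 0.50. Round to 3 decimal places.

Need L with P(δ ≥ L) = 0.50: L = 0.82 − z_{0.5}·0.39.
z = 0.000; L = 0.82 − 0.000 × 0.39 = 0.820.

0.820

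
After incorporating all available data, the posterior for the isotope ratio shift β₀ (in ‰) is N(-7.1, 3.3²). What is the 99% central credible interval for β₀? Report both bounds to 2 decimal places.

The posterior is symmetric, so the 99% equal-tailed interval is β₀ = -7.1 ± z·3.3 with z = 2.576.
Half-width: 2.576 × 3.3 = 8.50.
-7.1 − 8.50 = -15.60; -7.1 + 8.50 = 1.40.

[-15.60, 1.40]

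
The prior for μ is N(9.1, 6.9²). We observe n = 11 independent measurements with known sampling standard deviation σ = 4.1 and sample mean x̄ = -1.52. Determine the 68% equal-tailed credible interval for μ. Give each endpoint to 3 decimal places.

[-2.400, 0.020]

Posterior precision = 1/6.9² + 11/4.1² = 0.0210 + 0.6544 = 0.6754, so posterior SD = 1.2168.
Posterior mean = (9.1/6.9² + 11·-1.52/4.1²) / 0.6754 = -1.1897.
Interval: -1.1897 ± 0.994 × 1.2168 → [-2.400, 0.020].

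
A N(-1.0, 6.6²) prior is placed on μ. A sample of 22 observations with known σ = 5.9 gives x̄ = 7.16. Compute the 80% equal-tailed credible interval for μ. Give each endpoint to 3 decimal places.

[5.290, 8.458]

Posterior precision = 1/6.6² + 22/5.9² = 0.0230 + 0.6320 = 0.6550, so posterior SD = 1.2356.
Posterior mean = (-1.0/6.6² + 22·7.16/5.9²) / 0.6550 = 6.8740.
Interval: 6.8740 ± 1.282 × 1.2356 → [5.290, 8.458].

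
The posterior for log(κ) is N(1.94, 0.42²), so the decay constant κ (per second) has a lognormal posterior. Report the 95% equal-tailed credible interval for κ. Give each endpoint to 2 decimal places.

On the log scale the 95% interval is 1.94 ± 1.960 × 0.42 = [1.1168, 2.7632].
Exponentiate: [e^1.1168, e^2.7632] = [3.06, 15.85].

[3.06, 15.85]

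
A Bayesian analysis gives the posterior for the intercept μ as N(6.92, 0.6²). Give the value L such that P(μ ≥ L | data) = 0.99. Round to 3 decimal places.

Need L with P(μ ≥ L) = 0.99: L = 6.92 − z_{0.01}·0.6.
z = 2.326; L = 6.92 − 2.326 × 0.6 = 5.524.

5.524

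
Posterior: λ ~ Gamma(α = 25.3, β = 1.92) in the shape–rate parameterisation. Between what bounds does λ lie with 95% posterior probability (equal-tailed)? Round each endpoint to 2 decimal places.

[8.55, 18.79]

Posterior: Gamma(shape 25.3, rate 1.92).
Equal-tailed 95% interval: Gamma(25.3, 1.92) quantiles at 0.025 and 0.975.
Posterior mean ≈ 13.18, SD ≈ 2.62; a Normal approximation gives roughly [8.04, 18.31].
Exact: lower = 8.55; upper = 18.79.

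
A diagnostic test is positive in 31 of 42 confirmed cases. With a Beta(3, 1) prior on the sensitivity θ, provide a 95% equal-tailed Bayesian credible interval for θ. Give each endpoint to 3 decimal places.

[0.605, 0.854]

Posterior: Beta(3+31, 1+11) = Beta(34, 12).
Equal-tailed 95% interval: the 0.025 and 0.975 quantiles of Beta(34, 12).
Posterior mean ≈ 0.739, SD ≈ 0.064; a Normal approximation gives roughly [0.614, 0.865].
Exact: F⁻¹(0.025) = 0.605; F⁻¹(0.975) = 0.854.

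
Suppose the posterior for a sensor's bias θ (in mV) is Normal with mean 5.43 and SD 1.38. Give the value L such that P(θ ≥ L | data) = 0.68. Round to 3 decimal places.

Need L with P(θ ≥ L) = 0.68: L = 5.43 − z_{0.32}·1.38.
z = 0.468; L = 5.43 − 0.468 × 1.38 = 4.785.

4.785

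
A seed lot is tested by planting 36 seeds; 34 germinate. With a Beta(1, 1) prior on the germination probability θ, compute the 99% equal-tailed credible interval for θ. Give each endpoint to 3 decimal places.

Posterior: Beta(1+34, 1+2) = Beta(35, 3).
Equal-tailed 99% interval: the 0.005 and 0.995 quantiles of Beta(35, 3).
Posterior mean ≈ 0.921, SD ≈ 0.043; a Normal approximation gives roughly [0.810, 1.032].
Exact: F⁻¹(0.005) = 0.773; F⁻¹(0.995) = 0.991.

[0.773, 0.991]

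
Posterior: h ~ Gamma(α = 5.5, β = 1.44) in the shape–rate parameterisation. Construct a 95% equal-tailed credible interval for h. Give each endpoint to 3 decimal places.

Posterior: Gamma(shape 5.5, rate 1.44).
Equal-tailed 95% interval: Gamma(5.5, 1.44) quantiles at 0.025 and 0.975.
Posterior mean ≈ 3.819, SD ≈ 1.629; a Normal approximation gives roughly [0.627, 7.011].
Exact: lower = 1.325; upper = 7.611.

[1.325, 7.611]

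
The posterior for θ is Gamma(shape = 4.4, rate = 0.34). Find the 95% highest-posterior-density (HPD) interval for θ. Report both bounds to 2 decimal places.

The posterior is unimodal and skewed, so the HPD interval has equal density at both endpoints and is the shortest 95% interval.
Solving f(2.65) = f(25.14) with F(25.14) − F(2.65) = 0.95 gives [2.65, 25.14].
For comparison, the equal-tailed interval is [3.81, 27.54]; the HPD is narrower and shifted toward the mode.

[2.65, 25.14]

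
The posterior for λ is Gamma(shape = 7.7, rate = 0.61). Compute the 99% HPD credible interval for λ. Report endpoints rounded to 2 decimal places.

[3.28, 26.03]

The posterior is unimodal and skewed, so the HPD interval has equal density at both endpoints and is the shortest 99% interval.
Solving f(3.28) = f(26.03) with F(26.03) − F(3.28) = 0.99 gives [3.28, 26.03].
For comparison, the equal-tailed interval is [3.95, 27.37]; the HPD is narrower and shifted toward the mode.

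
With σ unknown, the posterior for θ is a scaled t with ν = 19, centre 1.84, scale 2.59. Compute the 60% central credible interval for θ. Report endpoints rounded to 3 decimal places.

[-0.390, 4.070]

The t_19 distribution is symmetric; the 60% interval is 1.84 ± t·2.59 with t_{0.8,19} = 0.861.
Half-width: 0.861 × 2.59 = 2.230.
1.84 − 2.230 = -0.390; 1.84 + 2.230 = 4.070.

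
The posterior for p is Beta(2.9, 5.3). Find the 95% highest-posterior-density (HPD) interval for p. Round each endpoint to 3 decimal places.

The posterior is unimodal and skewed, so the HPD interval has equal density at both endpoints and is the shortest 95% interval.
Solving f(0.069) = f(0.657) with F(0.657) − F(0.069) = 0.95 gives [0.069, 0.657].
For comparison, the equal-tailed interval is [0.089, 0.685]; the HPD is narrower and shifted toward the mode.

[0.069, 0.657]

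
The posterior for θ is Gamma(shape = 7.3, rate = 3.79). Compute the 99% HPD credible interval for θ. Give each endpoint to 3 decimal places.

[0.474, 4.034]

The posterior is unimodal and skewed, so the HPD interval has equal density at both endpoints and is the shortest 99% interval.
Solving f(0.474) = f(4.034) with F(4.034) − F(0.474) = 0.99 gives [0.474, 4.034].
For comparison, the equal-tailed interval is [0.579, 4.249]; the HPD is narrower and shifted toward the mode.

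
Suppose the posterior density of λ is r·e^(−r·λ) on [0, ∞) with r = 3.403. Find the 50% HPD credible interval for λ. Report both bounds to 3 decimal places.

[0.000, 0.204]

The exponential density is strictly decreasing on [0, ∞), so the HPD interval is anchored at 0: [0, q] with P(λ ≤ q) = 0.50.
q = −ln(1 − 0.50) / 3.403 = 0.6931 / 3.403 = 0.204.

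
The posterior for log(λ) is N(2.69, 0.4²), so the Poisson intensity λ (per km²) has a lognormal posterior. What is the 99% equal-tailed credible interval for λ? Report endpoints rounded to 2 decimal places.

On the log scale the 99% interval is 2.69 ± 2.576 × 0.4 = [1.6597, 3.7203].
Exponentiate: [e^1.6597, e^3.7203] = [5.26, 41.28].

[5.26, 41.28]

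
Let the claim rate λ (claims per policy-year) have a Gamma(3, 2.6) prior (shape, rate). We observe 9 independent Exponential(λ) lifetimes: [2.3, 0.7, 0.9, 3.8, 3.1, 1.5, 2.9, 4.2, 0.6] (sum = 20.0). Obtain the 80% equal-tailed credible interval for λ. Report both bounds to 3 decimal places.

[0.346, 0.734]

Posterior: Gamma(3+9, 2.6+20.0) = Gamma(12, 22.6) (shape, rate).
Equal-tailed 80% interval: Gamma(12, 22.6) quantiles at 0.1 and 0.9.
Posterior mean ≈ 0.531, SD ≈ 0.153; a Normal approximation gives roughly [0.335, 0.727].
Exact: lower = 0.346; upper = 0.734.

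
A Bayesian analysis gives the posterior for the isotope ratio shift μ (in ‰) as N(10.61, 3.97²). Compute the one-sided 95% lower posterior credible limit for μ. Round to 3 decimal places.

4.080

Need L with P(μ ≥ L) = 0.95: L = 10.61 − z_{0.05}·3.97.
z = 1.645; L = 10.61 − 1.645 × 3.97 = 4.080.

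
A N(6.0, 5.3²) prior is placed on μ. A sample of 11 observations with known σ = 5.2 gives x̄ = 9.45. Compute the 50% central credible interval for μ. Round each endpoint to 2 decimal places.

[8.16, 10.19]

Posterior precision = 1/5.3² + 11/5.2² = 0.0356 + 0.4068 = 0.4424, so posterior SD = 1.5035.
Posterior mean = (6.0/5.3² + 11·9.45/5.2²) / 0.4424 = 9.1724.
Interval: 9.1724 ± 0.674 × 1.5035 → [8.16, 10.19].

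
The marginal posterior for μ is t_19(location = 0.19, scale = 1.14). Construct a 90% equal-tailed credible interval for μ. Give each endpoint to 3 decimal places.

[-1.781, 2.161]

The t_19 distribution is symmetric; the 90% interval is 0.19 ± t·1.14 with t_{0.95,19} = 1.729.
Half-width: 1.729 × 1.14 = 1.971.
0.19 − 1.971 = -1.781; 0.19 + 1.971 = 2.161.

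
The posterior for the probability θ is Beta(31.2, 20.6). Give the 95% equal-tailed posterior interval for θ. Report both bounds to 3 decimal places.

Posterior: Beta(31.2, 20.6).
Equal-tailed 95% interval: the 0.025 and 0.975 quantiles of Beta(31.2, 20.6).
Posterior mean ≈ 0.602, SD ≈ 0.067; a Normal approximation gives roughly [0.470, 0.734].
Exact: F⁻¹(0.025) = 0.467; F⁻¹(0.975) = 0.730.

[0.467, 0.730]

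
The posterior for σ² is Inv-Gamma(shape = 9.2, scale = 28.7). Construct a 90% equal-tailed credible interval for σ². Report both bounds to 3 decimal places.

[1.954, 5.930]

Inverse-Gamma(9.2, 28.7) quantiles: F⁻¹(0.05) and F⁻¹(0.95).
Equivalently, 1/σ² ~ Gamma(9.2, rate = 28.7); invert its 0.95 and 0.05 quantiles.
Posterior mean ≈ 3.500, SD ≈ 1.304; a Normal approximation gives roughly [1.354, 5.646].
Exact: lower = 1.954; upper = 5.930.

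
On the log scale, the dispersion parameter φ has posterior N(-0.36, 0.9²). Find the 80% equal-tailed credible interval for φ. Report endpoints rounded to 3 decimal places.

On the log scale the 80% interval is -0.36 ± 1.282 × 0.9 = [-1.5134, 0.7934].
Exponentiate: [e^-1.5134, e^0.7934] = [0.220, 2.211].

[0.220, 2.211]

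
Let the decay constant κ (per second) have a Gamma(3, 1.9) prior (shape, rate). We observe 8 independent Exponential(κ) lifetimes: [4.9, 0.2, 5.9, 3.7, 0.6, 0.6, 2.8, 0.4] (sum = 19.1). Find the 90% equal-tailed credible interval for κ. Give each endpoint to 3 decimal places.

Posterior: Gamma(3+8, 1.9+19.1) = Gamma(11, 21.0) (shape, rate).
Equal-tailed 90% interval: Gamma(11, 21.0) quantiles at 0.05 and 0.95.
Posterior mean ≈ 0.524, SD ≈ 0.158; a Normal approximation gives roughly [0.264, 0.784].
Exact: lower = 0.294; upper = 0.808.

[0.294, 0.808]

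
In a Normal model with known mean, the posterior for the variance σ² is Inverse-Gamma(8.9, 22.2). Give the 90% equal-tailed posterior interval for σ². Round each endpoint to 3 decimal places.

Inverse-Gamma(8.9, 22.2) quantiles: F⁻¹(0.05) and F⁻¹(0.95).
Equivalently, 1/σ² ~ Gamma(8.9, rate = 22.2); invert its 0.95 and 0.05 quantiles.
Posterior mean ≈ 2.810, SD ≈ 1.070; a Normal approximation gives roughly [1.050, 4.570].
Exact: lower = 1.552; upper = 4.802.

[1.552, 4.802]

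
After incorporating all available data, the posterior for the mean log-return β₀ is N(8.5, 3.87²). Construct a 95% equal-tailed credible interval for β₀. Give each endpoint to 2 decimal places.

[0.91, 16.09]

The posterior is symmetric, so the 95% equal-tailed interval is β₀ = 8.5 ± z·3.87 with z = 1.960.
Half-width: 1.960 × 3.87 = 7.59.
8.5 − 7.59 = 0.91; 8.5 + 7.59 = 16.09.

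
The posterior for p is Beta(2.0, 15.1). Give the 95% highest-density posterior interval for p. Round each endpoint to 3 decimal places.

[0.004, 0.264]

The posterior is unimodal and skewed, so the HPD interval has equal density at both endpoints and is the shortest 95% interval.
Solving f(0.004) = f(0.264) with F(0.264) − F(0.004) = 0.95 gives [0.004, 0.264].
For comparison, the equal-tailed interval is [0.015, 0.301]; the HPD is narrower and shifted toward the mode.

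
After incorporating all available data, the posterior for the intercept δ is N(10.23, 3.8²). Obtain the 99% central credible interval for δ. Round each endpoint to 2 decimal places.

The posterior is symmetric, so the 99% equal-tailed interval is δ = 10.23 ± z·3.8 with z = 2.576.
Half-width: 2.576 × 3.8 = 9.79.
10.23 − 9.79 = 0.44; 10.23 + 9.79 = 20.02.

[0.44, 20.02]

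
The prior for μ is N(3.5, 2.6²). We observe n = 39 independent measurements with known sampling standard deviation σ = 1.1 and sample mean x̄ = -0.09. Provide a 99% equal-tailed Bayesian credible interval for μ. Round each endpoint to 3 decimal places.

Posterior precision = 1/2.6² + 39/1.1² = 0.1479 + 32.2314 = 32.3793, so posterior SD = 0.1757.
Posterior mean = (3.5/2.6² + 39·-0.09/1.1²) / 32.3793 = -0.0736.
Interval: -0.0736 ± 2.576 × 0.1757 → [-0.526, 0.379].

[-0.526, 0.379]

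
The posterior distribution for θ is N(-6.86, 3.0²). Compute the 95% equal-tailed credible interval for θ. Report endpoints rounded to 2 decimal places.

The posterior is symmetric, so the 95% equal-tailed interval is θ = -6.86 ± z·3.0 with z = 1.960.
Half-width: 1.960 × 3.0 = 5.88.
-6.86 − 5.88 = -12.74; -6.86 + 5.88 = -0.98.

[-12.74, -0.98]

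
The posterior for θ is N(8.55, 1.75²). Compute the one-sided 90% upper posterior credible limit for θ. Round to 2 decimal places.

10.79

Need U with P(θ ≤ U) = 0.90: U = 8.55 + z_{0.1}·1.75.
z = 1.282; U = 8.55 + 1.282 × 1.75 = 10.79.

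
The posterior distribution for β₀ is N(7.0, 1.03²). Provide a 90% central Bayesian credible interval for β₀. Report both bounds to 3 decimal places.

The posterior is symmetric, so the 90% equal-tailed interval is β₀ = 7.0 ± z·1.03 with z = 1.645.
Half-width: 1.645 × 1.03 = 1.694.
7.0 − 1.694 = 5.306; 7.0 + 1.694 = 8.694.

[5.306, 8.694]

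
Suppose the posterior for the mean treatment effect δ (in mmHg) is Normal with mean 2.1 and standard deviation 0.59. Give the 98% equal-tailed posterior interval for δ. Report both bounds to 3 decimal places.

The posterior is symmetric, so the 98% equal-tailed interval is δ = 2.1 ± z·0.59 with z = 2.326.
Half-width: 2.326 × 0.59 = 1.373.
2.1 − 1.373 = 0.727; 2.1 + 1.373 = 3.473.

[0.727, 3.473]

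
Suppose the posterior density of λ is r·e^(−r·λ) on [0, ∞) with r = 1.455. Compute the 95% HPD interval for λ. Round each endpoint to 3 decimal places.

The exponential density is strictly decreasing on [0, ∞), so the HPD interval is anchored at 0: [0, q] with P(λ ≤ q) = 0.95.
q = −ln(1 − 0.95) / 1.455 = 2.9957 / 1.455 = 2.059.

[0.000, 2.059]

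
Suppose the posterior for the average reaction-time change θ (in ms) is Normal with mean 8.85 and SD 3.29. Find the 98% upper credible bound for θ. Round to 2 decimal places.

15.61

Need U with P(θ ≤ U) = 0.98: U = 8.85 + z_{0.02}·3.29.
z = 2.054; U = 8.85 + 2.054 × 3.29 = 15.61.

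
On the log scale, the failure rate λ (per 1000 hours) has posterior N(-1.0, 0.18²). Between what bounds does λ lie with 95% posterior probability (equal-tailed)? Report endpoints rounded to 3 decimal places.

On the log scale the 95% interval is -1.0 ± 1.960 × 0.18 = [-1.3528, -0.6472].
Exponentiate: [e^-1.3528, e^-0.6472] = [0.259, 0.524].

[0.259, 0.524]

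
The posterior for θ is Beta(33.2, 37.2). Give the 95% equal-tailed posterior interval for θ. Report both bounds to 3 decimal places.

Posterior: Beta(33.2, 37.2).
Equal-tailed 95% interval: the 0.025 and 0.975 quantiles of Beta(33.2, 37.2).
Posterior mean ≈ 0.472, SD ≈ 0.059; a Normal approximation gives roughly [0.356, 0.587].
Exact: F⁻¹(0.025) = 0.357; F⁻¹(0.975) = 0.588.

[0.357, 0.588]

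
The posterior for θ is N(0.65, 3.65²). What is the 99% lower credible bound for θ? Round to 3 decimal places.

-7.841

Need L with P(θ ≥ L) = 0.99: L = 0.65 − z_{0.01}·3.65.
z = 2.326; L = 0.65 − 2.326 × 3.65 = -7.841.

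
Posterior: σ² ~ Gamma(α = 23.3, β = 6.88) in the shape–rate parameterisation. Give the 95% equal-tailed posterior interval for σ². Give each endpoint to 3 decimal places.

Posterior: Gamma(shape 23.3, rate 6.88).
Equal-tailed 95% interval: Gamma(23.3, 6.88) quantiles at 0.025 and 0.975.
Posterior mean ≈ 3.387, SD ≈ 0.702; a Normal approximation gives roughly [2.012, 4.762].
Exact: lower = 2.154; upper = 4.894.

[2.154, 4.894]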